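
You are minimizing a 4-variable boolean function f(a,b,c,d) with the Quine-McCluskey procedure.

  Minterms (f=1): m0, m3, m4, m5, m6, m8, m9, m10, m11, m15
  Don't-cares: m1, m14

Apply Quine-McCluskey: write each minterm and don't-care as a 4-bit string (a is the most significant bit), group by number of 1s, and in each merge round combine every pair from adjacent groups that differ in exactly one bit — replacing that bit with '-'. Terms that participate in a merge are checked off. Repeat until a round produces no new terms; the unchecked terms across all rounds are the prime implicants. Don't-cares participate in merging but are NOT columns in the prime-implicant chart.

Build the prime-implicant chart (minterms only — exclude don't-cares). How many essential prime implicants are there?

3

Round 0: 0000✓ 0001✓ 0011✓ 0100✓ 0101✓ 0110✓ 1000✓ 1001✓ 1010✓ 1011✓ 1110✓ 1111✓
Round 1: -000✓ -001✓ -011✓ -110 0-00✓ 0-01✓ 00-1✓ 000-✓ 01-0 010-✓ 1-10✓ 1-11✓ 10-0✓ 10-1✓ 100-✓ 101-✓ 111-✓
Round 2: -0-1 -00- 0-0- 1-1- 10--
PIs = {-0-1, -00-, -110, 0-0-, 01-0, 1-1-, 10--}
Coverage chart:
  m0: -00-,0-0-
  m3: -0-1 ←essential
  m4: 0-0-,01-0
  m5: 0-0- ←essential
  m6: -110,01-0
  m8: -00-,10--
  m9: -0-1,-00-,10--
  m10: 1-1-,10--
  m11: -0-1,1-1-,10--
  m15: 1-1- ←essential
Essential: -0-1, 0-0-, 1-1-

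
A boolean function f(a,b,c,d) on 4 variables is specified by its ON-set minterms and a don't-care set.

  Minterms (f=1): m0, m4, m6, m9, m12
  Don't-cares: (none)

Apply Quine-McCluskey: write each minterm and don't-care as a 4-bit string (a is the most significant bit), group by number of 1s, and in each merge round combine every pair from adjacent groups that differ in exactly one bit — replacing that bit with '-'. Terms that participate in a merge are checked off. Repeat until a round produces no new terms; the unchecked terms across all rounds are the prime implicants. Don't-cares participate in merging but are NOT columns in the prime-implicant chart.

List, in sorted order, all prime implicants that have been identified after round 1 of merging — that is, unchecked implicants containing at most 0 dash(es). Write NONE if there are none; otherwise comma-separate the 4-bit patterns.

Round 0: 0000✓ 0100✓ 0110✓ 1001 1100✓
Round 1: -100 0-00 01-0
PIs = {-100, 0-00, 01-0, 1001}

1001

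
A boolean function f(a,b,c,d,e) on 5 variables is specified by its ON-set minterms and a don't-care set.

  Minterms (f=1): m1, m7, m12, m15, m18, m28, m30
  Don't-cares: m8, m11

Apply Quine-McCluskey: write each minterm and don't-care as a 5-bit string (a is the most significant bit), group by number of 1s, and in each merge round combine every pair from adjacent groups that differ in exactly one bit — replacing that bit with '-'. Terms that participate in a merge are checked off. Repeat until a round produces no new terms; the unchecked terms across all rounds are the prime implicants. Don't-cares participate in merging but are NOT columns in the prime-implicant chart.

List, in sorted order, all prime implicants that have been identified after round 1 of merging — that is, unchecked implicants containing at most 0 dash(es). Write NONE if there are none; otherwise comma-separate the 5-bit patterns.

size-2^0 implicants → 00001  00111(✓)  01000(✓)  01011(✓)  01100(✓)  01111(✓)  10010  11100(✓)  11110(✓)
size-2^1 implicants → -1100  0-111  01-00  01-11  111-0
Unchecked terms (primes): -1100, 0-111, 00001, 01-00, 01-11, 10010, 111-0

00001, 10010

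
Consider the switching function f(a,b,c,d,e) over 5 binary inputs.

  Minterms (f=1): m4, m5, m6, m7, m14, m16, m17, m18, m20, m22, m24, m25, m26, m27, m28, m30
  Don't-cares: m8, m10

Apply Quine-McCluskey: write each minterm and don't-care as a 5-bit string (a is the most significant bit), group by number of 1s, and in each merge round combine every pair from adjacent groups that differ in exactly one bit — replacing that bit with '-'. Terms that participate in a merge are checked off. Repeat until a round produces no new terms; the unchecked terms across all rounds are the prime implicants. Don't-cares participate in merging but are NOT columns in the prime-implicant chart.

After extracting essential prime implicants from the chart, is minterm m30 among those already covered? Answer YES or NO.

[col 0] 00100*, 00101*, 00110*, 00111*, 01000*, 01010*, 01110*, 10000*, 10001*, 10010*, 10100*, 10110*, 11000*, 11001*, 11010*, 11011*, 11100*, 11110*
[col 1] -0100*, -0110*, -1000*, -1010*, -1110*, 0-110*, 001-0*, 001-1*, 0010-*, 0011-*, 01-10*, 010-0*, 1-000*, 1-001*, 1-010*, 1-100*, 1-110*, 10-00*, 10-10*, 100-0*, 1000-*, 101-0*, 11-00*, 11-10*, 110-0*, 110-1*, 1100-*, 1101-*, 111-0*
[col 2] --110, -01-0, -1-10, -10-0, 001--, 1--00*, 1--10*, 1-0-0*, 1-00-, 1-1-0*, 10--0*, 11--0*, 110--
[col 3] 1---0
Prime implicants: --110, -01-0, -1-10, -10-0, 001--, 1---0, 1-00-, 110--
PI chart (minterm → PIs covering it):
  4 | -01-0,001--
  5 | 001--  (sole → essential)
  6 | --110,-01-0,001--
  7 | 001--  (sole → essential)
  14 | --110,-1-10
  16 | 1---0,1-00-
  17 | 1-00-  (sole → essential)
  18 | 1---0  (sole → essential)
  20 | -01-0,1---0
  22 | --110,-01-0,1---0
  24 | -10-0,1---0,1-00-,110--
  25 | 1-00-,110--
  26 | -1-10,-10-0,1---0,110--
  27 | 110--  (sole → essential)
  28 | 1---0  (sole → essential)
  30 | --110,-1-10,1---0
Essential prime implicants: 001--, 1---0, 1-00-, 110--

YES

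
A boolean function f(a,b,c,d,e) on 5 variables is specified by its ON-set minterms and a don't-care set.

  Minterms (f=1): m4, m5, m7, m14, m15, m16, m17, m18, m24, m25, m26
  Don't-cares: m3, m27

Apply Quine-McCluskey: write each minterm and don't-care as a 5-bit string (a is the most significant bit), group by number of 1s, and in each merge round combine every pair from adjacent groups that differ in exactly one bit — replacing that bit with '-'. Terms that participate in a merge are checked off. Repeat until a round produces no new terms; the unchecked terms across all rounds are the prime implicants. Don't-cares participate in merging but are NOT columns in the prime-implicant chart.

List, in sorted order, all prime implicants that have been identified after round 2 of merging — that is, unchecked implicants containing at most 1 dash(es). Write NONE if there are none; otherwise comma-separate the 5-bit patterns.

size-2^0 implicants → 00011(✓)  00100(✓)  00101(✓)  00111(✓)  01110(✓)  01111(✓)  10000(✓)  10001(✓)  10010(✓)  11000(✓)  11001(✓)  11010(✓)  11011(✓)
size-2^1 implicants → 0-111  00-11  001-1  0010-  0111-  1-000(✓)  1-001(✓)  1-010(✓)  100-0(✓)  1000-(✓)  110-0(✓)  110-1(✓)  1100-(✓)  1101-(✓)
size-2^2 implicants → 1-0-0  1-00-  110--
Unchecked terms (primes): 0-111, 00-11, 001-1, 0010-, 0111-, 1-0-0, 1-00-, 110--

0-111, 00-11, 001-1, 0010-, 0111-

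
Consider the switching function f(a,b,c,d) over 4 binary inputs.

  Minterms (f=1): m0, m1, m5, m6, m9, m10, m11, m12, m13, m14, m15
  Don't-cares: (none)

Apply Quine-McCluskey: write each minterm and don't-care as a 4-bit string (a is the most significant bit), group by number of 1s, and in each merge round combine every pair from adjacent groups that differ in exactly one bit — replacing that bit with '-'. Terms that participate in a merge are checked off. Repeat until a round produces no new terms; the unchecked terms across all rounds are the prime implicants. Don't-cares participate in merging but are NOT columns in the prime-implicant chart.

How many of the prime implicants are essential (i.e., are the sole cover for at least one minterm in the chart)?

[col 0] 0000*, 0001*, 0101*, 0110*, 1001*, 1010*, 1011*, 1100*, 1101*, 1110*, 1111*
[col 1] -001*, -101*, -110, 0-01*, 000-, 1-01*, 1-10*, 1-11*, 10-1*, 101-*, 11-0*, 11-1*, 110-*, 111-*
[col 2] --01, 1--1, 1-1-, 11--
Prime implicants: --01, -110, 000-, 1--1, 1-1-, 11--
PI chart (minterm → PIs covering it):
  0 | 000-  (sole → essential)
  1 | --01,000-
  5 | --01  (sole → essential)
  6 | -110  (sole → essential)
  9 | --01,1--1
  10 | 1-1-  (sole → essential)
  11 | 1--1,1-1-
  12 | 11--  (sole → essential)
  13 | --01,1--1,11--
  14 | -110,1-1-,11--
  15 | 1--1,1-1-,11--
Essential prime implicants: --01, -110, 000-, 1-1-, 11--

5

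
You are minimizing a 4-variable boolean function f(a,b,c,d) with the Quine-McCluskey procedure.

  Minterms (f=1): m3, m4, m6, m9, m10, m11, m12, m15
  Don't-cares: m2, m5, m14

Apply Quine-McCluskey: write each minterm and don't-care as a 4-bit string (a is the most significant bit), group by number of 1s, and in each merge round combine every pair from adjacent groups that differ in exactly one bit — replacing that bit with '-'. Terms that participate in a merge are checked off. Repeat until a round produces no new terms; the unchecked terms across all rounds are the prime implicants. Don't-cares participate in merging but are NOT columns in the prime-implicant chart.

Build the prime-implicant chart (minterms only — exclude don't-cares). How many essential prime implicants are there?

size-2^0 implicants → 0010(✓)  0011(✓)  0100(✓)  0101(✓)  0110(✓)  1001(✓)  1010(✓)  1011(✓)  1100(✓)  1110(✓)  1111(✓)
size-2^1 implicants → -010(✓)  -011(✓)  -100(✓)  -110(✓)  0-10(✓)  001-(✓)  01-0(✓)  010-  1-10(✓)  1-11(✓)  10-1  101-(✓)  11-0(✓)  111-(✓)
size-2^2 implicants → --10  -01-  -1-0  1-1-
Unchecked terms (primes): --10, -01-, -1-0, 010-, 1-1-, 10-1
Minterm coverage:
  m3 ⊆ -01- [E]
  m4 ⊆ -1-0,010-
  m6 ⊆ --10,-1-0
  m9 ⊆ 10-1 [E]
  m10 ⊆ --10,-01-,1-1-
  m11 ⊆ -01-,1-1-,10-1
  m12 ⊆ -1-0 [E]
  m15 ⊆ 1-1- [E]
E = {-01-, -1-0, 1-1-, 10-1}

4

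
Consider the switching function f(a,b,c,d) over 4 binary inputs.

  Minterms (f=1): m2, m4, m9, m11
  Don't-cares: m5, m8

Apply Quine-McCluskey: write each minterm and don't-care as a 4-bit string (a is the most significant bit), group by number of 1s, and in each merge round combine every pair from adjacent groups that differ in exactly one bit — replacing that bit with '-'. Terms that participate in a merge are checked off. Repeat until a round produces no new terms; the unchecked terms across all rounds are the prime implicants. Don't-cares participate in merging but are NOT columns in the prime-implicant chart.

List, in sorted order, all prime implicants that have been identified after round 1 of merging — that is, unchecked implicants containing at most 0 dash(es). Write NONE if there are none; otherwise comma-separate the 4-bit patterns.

size-2^0 implicants → 0010  0100(✓)  0101(✓)  1000(✓)  1001(✓)  1011(✓)
size-2^1 implicants → 010-  10-1  100-
Unchecked terms (primes): 0010, 010-, 10-1, 100-

0010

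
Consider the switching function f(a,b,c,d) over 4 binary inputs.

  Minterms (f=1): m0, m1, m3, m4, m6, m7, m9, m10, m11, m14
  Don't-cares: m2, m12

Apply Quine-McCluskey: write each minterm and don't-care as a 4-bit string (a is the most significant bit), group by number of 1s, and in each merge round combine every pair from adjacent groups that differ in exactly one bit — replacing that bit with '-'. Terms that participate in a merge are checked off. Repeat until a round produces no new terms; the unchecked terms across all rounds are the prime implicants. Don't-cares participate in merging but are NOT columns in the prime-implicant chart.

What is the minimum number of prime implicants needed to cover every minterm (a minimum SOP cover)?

4

size-2^0 implicants → 0000(✓)  0001(✓)  0010(✓)  0011(✓)  0100(✓)  0110(✓)  0111(✓)  1001(✓)  1010(✓)  1011(✓)  1100(✓)  1110(✓)
size-2^1 implicants → -001(✓)  -010(✓)  -011(✓)  -100(✓)  -110(✓)  0-00(✓)  0-10(✓)  0-11(✓)  00-0(✓)  00-1(✓)  000-(✓)  001-(✓)  01-0(✓)  011-(✓)  1-10(✓)  10-1(✓)  101-(✓)  11-0(✓)
size-2^2 implicants → --10  -0-1  -01-  -1-0  0--0  0-1-  00--
Unchecked terms (primes): --10, -0-1, -01-, -1-0, 0--0, 0-1-, 00--
Minterm coverage:
  m0 ⊆ 0--0,00--
  m1 ⊆ -0-1,00--
  m3 ⊆ -0-1,-01-,0-1-,00--
  m4 ⊆ -1-0,0--0
  m6 ⊆ --10,-1-0,0--0,0-1-
  m7 ⊆ 0-1- [E]
  m9 ⊆ -0-1 [E]
  m10 ⊆ --10,-01-
  m11 ⊆ -0-1,-01-
  m14 ⊆ --10,-1-0
E = {-0-1, 0-1-}
Petrick residual → --10, 0--0
Cover = cd' + b'd + a'd' + a'c  |cover|=4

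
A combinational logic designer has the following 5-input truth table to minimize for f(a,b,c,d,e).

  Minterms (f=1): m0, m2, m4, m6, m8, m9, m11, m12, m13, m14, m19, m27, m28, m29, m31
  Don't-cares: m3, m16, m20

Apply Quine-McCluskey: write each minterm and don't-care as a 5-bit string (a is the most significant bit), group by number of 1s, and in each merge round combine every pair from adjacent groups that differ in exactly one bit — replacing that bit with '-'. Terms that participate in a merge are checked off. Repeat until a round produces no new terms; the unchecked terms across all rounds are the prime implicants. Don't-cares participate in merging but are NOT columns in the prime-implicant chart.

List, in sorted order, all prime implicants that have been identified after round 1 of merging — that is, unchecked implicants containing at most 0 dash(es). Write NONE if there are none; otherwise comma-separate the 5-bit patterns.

NONE

Round 0: 00000✓ 00010✓ 00011✓ 00100✓ 00110✓ 01000✓ 01001✓ 01011✓ 01100✓ 01101✓ 01110✓ 10000✓ 10011✓ 10100✓ 11011✓ 11100✓ 11101✓ 11111✓
Round 1: -0000✓ -0011✓ -0100✓ -1011✓ -1100✓ -1101✓ 0-000✓ 0-011✓ 0-100✓ 0-110✓ 00-00✓ 00-10✓ 000-0✓ 0001- 001-0✓ 01-00✓ 01-01✓ 010-1 0100-✓ 011-0✓ 0110-✓ 1-011✓ 1-100✓ 10-00✓ 11-11 111-1 1110-✓
Round 2: --011 --100 -0-00 -110- 0--00 0-1-0 00--0 01-0-
PIs = {--011, --100, -0-00, -110-, 0--00, 0-1-0, 00--0, 0001-, 01-0-, 010-1, 11-11, 111-1}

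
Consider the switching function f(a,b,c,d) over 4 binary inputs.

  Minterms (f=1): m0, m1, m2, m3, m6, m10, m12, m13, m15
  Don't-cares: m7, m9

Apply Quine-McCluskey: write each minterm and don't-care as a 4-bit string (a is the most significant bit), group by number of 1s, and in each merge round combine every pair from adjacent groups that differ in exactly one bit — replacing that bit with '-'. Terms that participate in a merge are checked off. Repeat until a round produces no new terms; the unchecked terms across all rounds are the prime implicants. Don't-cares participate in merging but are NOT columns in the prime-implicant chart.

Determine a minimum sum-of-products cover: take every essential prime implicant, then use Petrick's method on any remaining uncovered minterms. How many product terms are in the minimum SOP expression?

5

size-2^0 implicants → 0000(✓)  0001(✓)  0010(✓)  0011(✓)  0110(✓)  0111(✓)  1001(✓)  1010(✓)  1100(✓)  1101(✓)  1111(✓)
size-2^1 implicants → -001  -010  -111  0-10(✓)  0-11(✓)  00-0(✓)  00-1(✓)  000-(✓)  001-(✓)  011-(✓)  1-01  11-1  110-
size-2^2 implicants → 0-1-  00--
Unchecked terms (primes): -001, -010, -111, 0-1-, 00--, 1-01, 11-1, 110-
Minterm coverage:
  m0 ⊆ 00-- [E]
  m1 ⊆ -001,00--
  m2 ⊆ -010,0-1-,00--
  m3 ⊆ 0-1-,00--
  m6 ⊆ 0-1- [E]
  m10 ⊆ -010 [E]
  m12 ⊆ 110- [E]
  m13 ⊆ 1-01,11-1,110-
  m15 ⊆ -111,11-1
E = {-010, 0-1-, 00--, 110-}
Petrick residual → -111
Cover = b'cd' + bcd + a'c + a'b' + abc'  |cover|=5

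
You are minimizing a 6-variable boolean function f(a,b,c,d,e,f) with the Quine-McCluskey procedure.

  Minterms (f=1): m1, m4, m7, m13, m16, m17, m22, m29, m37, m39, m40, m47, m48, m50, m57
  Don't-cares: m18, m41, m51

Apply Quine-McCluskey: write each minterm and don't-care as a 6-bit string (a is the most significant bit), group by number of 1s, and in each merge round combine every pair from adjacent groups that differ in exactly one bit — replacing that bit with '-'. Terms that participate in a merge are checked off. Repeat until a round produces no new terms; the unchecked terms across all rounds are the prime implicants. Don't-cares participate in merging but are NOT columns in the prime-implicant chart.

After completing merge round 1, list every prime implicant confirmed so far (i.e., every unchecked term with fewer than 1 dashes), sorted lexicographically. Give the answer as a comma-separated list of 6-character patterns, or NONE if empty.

size-2^0 implicants → 000001(✓)  000100  000111(✓)  001101(✓)  010000(✓)  010001(✓)  010010(✓)  010110(✓)  011101(✓)  100101(✓)  100111(✓)  101000(✓)  101001(✓)  101111(✓)  110000(✓)  110010(✓)  110011(✓)  111001(✓)
size-2^1 implicants → -00111  -10000(✓)  -10010(✓)  0-0001  0-1101  010-10  0100-0(✓)  01000-  1-1001  10-111  1001-1  10100-  1100-0(✓)  11001-
size-2^2 implicants → -100-0
Unchecked terms (primes): -00111, -100-0, 0-0001, 0-1101, 000100, 010-10, 01000-, 1-1001, 10-111, 1001-1, 10100-, 11001-

000100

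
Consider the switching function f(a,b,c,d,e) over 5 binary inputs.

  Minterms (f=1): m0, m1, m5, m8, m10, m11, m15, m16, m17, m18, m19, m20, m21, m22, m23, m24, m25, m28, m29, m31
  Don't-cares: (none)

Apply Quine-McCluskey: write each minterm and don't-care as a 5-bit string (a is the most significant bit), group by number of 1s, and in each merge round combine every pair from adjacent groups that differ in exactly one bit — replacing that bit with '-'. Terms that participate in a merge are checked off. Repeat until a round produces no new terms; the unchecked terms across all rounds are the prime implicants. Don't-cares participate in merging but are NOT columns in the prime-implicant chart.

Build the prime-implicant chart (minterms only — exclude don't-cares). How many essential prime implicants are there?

3

[col 0] 00000*, 00001*, 00101*, 01000*, 01010*, 01011*, 01111*, 10000*, 10001*, 10010*, 10011*, 10100*, 10101*, 10110*, 10111*, 11000*, 11001*, 11100*, 11101*, 11111*
[col 1] -0000*, -0001*, -0101*, -1000*, -1111, 0-000*, 00-01*, 0000-*, 01-11, 010-0, 0101-, 1-000*, 1-001*, 1-100*, 1-101*, 1-111*, 10-00*, 10-01*, 10-10*, 10-11*, 100-0*, 100-1*, 1000-*, 1001-*, 101-0*, 101-1*, 1010-*, 1011-*, 11-00*, 11-01*, 1100-*, 111-1*, 1110-*
[col 2] --000, -0-01, -000-, 1--00*, 1--01*, 1-00-*, 1-1-1, 1-10-*, 10--0*, 10--1*, 10-0-*, 10-1-*, 100--*, 101--*, 11-0-*
[col 3] 1--0-, 10---
Prime implicants: --000, -0-01, -000-, -1111, 01-11, 010-0, 0101-, 1--0-, 1-1-1, 10---
PI chart (minterm → PIs covering it):
  0 | --000,-000-
  1 | -0-01,-000-
  5 | -0-01  (sole → essential)
  8 | --000,010-0
  10 | 010-0,0101-
  11 | 01-11,0101-
  15 | -1111,01-11
  16 | --000,-000-,1--0-,10---
  17 | -0-01,-000-,1--0-,10---
  18 | 10---  (sole → essential)
  19 | 10---  (sole → essential)
  20 | 1--0-,10---
  21 | -0-01,1--0-,1-1-1,10---
  22 | 10---  (sole → essential)
  23 | 1-1-1,10---
  24 | --000,1--0-
  25 | 1--0-  (sole → essential)
  28 | 1--0-  (sole → essential)
  29 | 1--0-,1-1-1
  31 | -1111,1-1-1
Essential prime implicants: -0-01, 1--0-, 10---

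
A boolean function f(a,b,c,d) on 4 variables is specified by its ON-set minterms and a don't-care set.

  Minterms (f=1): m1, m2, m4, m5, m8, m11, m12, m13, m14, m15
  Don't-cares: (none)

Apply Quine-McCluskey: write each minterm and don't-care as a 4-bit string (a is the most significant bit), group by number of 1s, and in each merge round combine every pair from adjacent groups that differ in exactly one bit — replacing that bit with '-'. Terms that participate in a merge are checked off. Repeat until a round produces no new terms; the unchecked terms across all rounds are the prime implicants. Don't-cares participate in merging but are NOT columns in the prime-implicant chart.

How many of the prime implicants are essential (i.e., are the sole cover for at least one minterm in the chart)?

6

Round 0: 0001✓ 0010 0100✓ 0101✓ 1000✓ 1011✓ 1100✓ 1101✓ 1110✓ 1111✓
Round 1: -100✓ -101✓ 0-01 010-✓ 1-00 1-11 11-0✓ 11-1✓ 110-✓ 111-✓
Round 2: -10- 11--
PIs = {-10-, 0-01, 0010, 1-00, 1-11, 11--}
Coverage chart:
  m1: 0-01 ←essential
  m2: 0010 ←essential
  m4: -10- ←essential
  m5: -10-,0-01
  m8: 1-00 ←essential
  m11: 1-11 ←essential
  m12: -10-,1-00,11--
  m13: -10-,11--
  m14: 11-- ←essential
  m15: 1-11,11--
Essential: -10-, 0-01, 0010, 1-00, 1-11, 11--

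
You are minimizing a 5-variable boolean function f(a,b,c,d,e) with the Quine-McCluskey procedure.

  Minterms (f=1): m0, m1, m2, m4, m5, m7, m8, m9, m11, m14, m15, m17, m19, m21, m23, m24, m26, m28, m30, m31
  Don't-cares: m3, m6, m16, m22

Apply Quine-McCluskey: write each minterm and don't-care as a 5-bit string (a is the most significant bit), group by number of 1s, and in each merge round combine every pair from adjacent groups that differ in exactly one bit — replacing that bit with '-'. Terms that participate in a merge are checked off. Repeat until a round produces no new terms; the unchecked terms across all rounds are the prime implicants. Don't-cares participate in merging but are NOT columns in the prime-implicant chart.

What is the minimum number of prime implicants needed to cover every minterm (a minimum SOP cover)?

size-2^0 implicants → 00000(✓)  00001(✓)  00010(✓)  00011(✓)  00100(✓)  00101(✓)  00110(✓)  00111(✓)  01000(✓)  01001(✓)  01011(✓)  01110(✓)  01111(✓)  10000(✓)  10001(✓)  10011(✓)  10101(✓)  10110(✓)  10111(✓)  11000(✓)  11010(✓)  11100(✓)  11110(✓)  11111(✓)
size-2^1 implicants → -0000(✓)  -0001(✓)  -0011(✓)  -0101(✓)  -0110(✓)  -0111(✓)  -1000(✓)  -1110(✓)  -1111(✓)  0-000(✓)  0-001(✓)  0-011(✓)  0-110(✓)  0-111(✓)  00-00(✓)  00-01(✓)  00-10(✓)  00-11(✓)  000-0(✓)  000-1(✓)  0000-(✓)  0001-(✓)  001-0(✓)  001-1(✓)  0010-(✓)  0011-(✓)  01-11(✓)  010-1(✓)  0100-(✓)  0111-(✓)  1-000(✓)  1-110(✓)  1-111(✓)  10-01(✓)  10-11(✓)  100-1(✓)  1000-(✓)  101-1(✓)  1011-(✓)  11-00(✓)  11-10(✓)  110-0(✓)  111-0(✓)  1111-(✓)
size-2^2 implicants → --000  --110(✓)  --111(✓)  -0-01(✓)  -0-11(✓)  -00-1(✓)  -000-  -01-1(✓)  -011-(✓)  -111-(✓)  0--11  0-0-1  0-00-  0-11-(✓)  00--0(✓)  00--1(✓)  00-0-(✓)  00-1-(✓)  000--(✓)  001--(✓)  1-11-(✓)  10--1(✓)  11--0
size-2^3 implicants → --11-  -0--1  00---
Unchecked terms (primes): --000, --11-, -0--1, -000-, 0--11, 0-0-1, 0-00-, 00---, 11--0
Minterm coverage:
  m0 ⊆ --000,-000-,0-00-,00---
  m1 ⊆ -0--1,-000-,0-0-1,0-00-,00---
  m2 ⊆ 00--- [E]
  m4 ⊆ 00--- [E]
  m5 ⊆ -0--1,00---
  m7 ⊆ --11-,-0--1,0--11,00---
  m8 ⊆ --000,0-00-
  m9 ⊆ 0-0-1,0-00-
  m11 ⊆ 0--11,0-0-1
  m14 ⊆ --11- [E]
  m15 ⊆ --11-,0--11
  m17 ⊆ -0--1,-000-
  m19 ⊆ -0--1 [E]
  m21 ⊆ -0--1 [E]
  m23 ⊆ --11-,-0--1
  m24 ⊆ --000,11--0
  m26 ⊆ 11--0 [E]
  m28 ⊆ 11--0 [E]
  m30 ⊆ --11-,11--0
  m31 ⊆ --11- [E]
E = {--11-, -0--1, 00---, 11--0}
Petrick residual → --000, 0-0-1
Cover = c'd'e' + cd + b'e + a'c'e + a'b' + abe'  |cover|=6

6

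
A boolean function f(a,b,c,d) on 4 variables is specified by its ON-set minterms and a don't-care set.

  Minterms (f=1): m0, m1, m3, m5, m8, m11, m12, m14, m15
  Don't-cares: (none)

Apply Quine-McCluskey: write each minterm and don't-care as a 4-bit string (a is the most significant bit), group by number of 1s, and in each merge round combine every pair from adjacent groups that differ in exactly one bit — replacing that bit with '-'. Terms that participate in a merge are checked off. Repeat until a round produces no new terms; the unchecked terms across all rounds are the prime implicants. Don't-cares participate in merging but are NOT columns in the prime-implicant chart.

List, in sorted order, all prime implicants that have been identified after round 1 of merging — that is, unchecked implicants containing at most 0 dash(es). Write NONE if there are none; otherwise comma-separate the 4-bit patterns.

Round 0: 0000✓ 0001✓ 0011✓ 0101✓ 1000✓ 1011✓ 1100✓ 1110✓ 1111✓
Round 1: -000 -011 0-01 00-1 000- 1-00 1-11 11-0 111-
PIs = {-000, -011, 0-01, 00-1, 000-, 1-00, 1-11, 11-0, 111-}

NONE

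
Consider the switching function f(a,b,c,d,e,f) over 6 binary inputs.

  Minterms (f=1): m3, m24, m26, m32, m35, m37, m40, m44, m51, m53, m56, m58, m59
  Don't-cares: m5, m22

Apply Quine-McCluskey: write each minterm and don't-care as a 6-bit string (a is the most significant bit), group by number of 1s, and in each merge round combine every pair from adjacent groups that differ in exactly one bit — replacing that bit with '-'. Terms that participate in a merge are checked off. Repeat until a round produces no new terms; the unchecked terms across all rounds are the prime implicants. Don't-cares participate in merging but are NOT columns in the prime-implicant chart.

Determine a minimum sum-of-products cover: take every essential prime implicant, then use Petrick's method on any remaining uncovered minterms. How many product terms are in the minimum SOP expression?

6

Round 0: 000011✓ 000101✓ 010110 011000✓ 011010✓ 100000✓ 100011✓ 100101✓ 101000✓ 101100✓ 110011✓ 110101✓ 111000✓ 111010✓ 111011✓
Round 1: -00011 -00101 -11000✓ -11010✓ 0110-0✓ 1-0011 1-0101 1-1000 10-000 101-00 11-011 1110-0✓ 11101-
Round 2: -110-0
PIs = {-00011, -00101, -110-0, 010110, 1-0011, 1-0101, 1-1000, 10-000, 101-00, 11-011, 11101-}
Coverage chart:
  m3: -00011 ←essential
  m24: -110-0 ←essential
  m26: -110-0 ←essential
  m32: 10-000 ←essential
  m35: -00011,1-0011
  m37: -00101,1-0101
  m40: 1-1000,10-000,101-00
  m44: 101-00 ←essential
  m51: 1-0011,11-011
  m53: 1-0101 ←essential
  m56: -110-0,1-1000
  m58: -110-0,11101-
  m59: 11-011,11101-
Essential: -00011, -110-0, 1-0101, 10-000, 101-00
Petrick residual → 11-011
Min cover (6 terms): b'c'd'ef + bcd'f' + ac'de'f + ab'd'e'f' + ab'ce'f' + abd'ef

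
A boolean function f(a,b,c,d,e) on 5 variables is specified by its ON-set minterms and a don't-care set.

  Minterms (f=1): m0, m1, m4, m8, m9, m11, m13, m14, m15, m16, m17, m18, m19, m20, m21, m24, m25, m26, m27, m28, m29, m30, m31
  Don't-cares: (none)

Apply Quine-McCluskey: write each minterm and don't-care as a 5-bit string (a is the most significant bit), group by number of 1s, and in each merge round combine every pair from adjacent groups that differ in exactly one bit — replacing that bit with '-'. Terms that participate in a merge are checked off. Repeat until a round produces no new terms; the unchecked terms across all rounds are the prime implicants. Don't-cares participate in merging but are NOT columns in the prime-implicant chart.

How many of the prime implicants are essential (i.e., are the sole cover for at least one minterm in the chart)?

6

Round 0: 00000✓ 00001✓ 00100✓ 01000✓ 01001✓ 01011✓ 01101✓ 01110✓ 01111✓ 10000✓ 10001✓ 10010✓ 10011✓ 10100✓ 10101✓ 11000✓ 11001✓ 11010✓ 11011✓ 11100✓ 11101✓ 11110✓ 11111✓
Round 1: -0000✓ -0001✓ -0100✓ -1000✓ -1001✓ -1011✓ -1101✓ -1110✓ -1111✓ 0-000✓ 0-001✓ 00-00✓ 0000-✓ 01-01✓ 01-11✓ 010-1✓ 0100-✓ 011-1✓ 0111-✓ 1-000✓ 1-001✓ 1-010✓ 1-011✓ 1-100✓ 1-101✓ 10-00✓ 10-01✓ 100-0✓ 100-1✓ 1000-✓ 1001-✓ 1010-✓ 11-00✓ 11-01✓ 11-10✓ 11-11✓ 110-0✓ 110-1✓ 1100-✓ 1101-✓ 111-0✓ 111-1✓ 1110-✓ 1111-✓
Round 2: --000✓ --001✓ -0-00 -000-✓ -1-01✓ -1-11✓ -10-1✓ -100-✓ -11-1✓ -111- 0-00-✓ 01--1✓ 1--00✓ 1--01✓ 1-0-0✓ 1-0-1✓ 1-00-✓ 1-01-✓ 1-10-✓ 10-0-✓ 100--✓ 11--0✓ 11--1✓ 11-0-✓ 11-1-✓ 110--✓ 111--✓
Round 3: --00- -1--1 1--0- 1-0-- 11---
PIs = {--00-, -0-00, -1--1, -111-, 1--0-, 1-0--, 11---}
Coverage chart:
  m0: --00-,-0-00
  m1: --00- ←essential
  m4: -0-00 ←essential
  m8: --00- ←essential
  m9: --00-,-1--1
  m11: -1--1 ←essential
  m13: -1--1 ←essential
  m14: -111- ←essential
  m15: -1--1,-111-
  m16: --00-,-0-00,1--0-,1-0--
  m17: --00-,1--0-,1-0--
  m18: 1-0-- ←essential
  m19: 1-0-- ←essential
  m20: -0-00,1--0-
  m21: 1--0- ←essential
  m24: --00-,1--0-,1-0--,11---
  m25: --00-,-1--1,1--0-,1-0--,11---
  m26: 1-0--,11---
  m27: -1--1,1-0--,11---
  m28: 1--0-,11---
  m29: -1--1,1--0-,11---
  m30: -111-,11---
  m31: -1--1,-111-,11---
Essential: --00-, -0-00, -1--1, -111-, 1--0-, 1-0--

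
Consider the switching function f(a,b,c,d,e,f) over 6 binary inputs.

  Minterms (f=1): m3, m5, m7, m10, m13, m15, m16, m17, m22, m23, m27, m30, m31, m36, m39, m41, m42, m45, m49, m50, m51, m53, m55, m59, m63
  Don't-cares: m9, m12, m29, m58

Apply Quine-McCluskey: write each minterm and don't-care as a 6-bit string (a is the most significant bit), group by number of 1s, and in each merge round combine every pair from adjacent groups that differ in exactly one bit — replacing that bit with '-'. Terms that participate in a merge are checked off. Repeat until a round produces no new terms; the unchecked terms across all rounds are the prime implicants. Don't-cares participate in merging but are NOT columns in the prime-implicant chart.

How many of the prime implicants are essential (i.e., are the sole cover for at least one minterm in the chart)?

size-2^0 implicants → 000011(✓)  000101(✓)  000111(✓)  001001(✓)  001010(✓)  001100(✓)  001101(✓)  001111(✓)  010000(✓)  010001(✓)  010110(✓)  010111(✓)  011011(✓)  011101(✓)  011110(✓)  011111(✓)  100100  100111(✓)  101001(✓)  101010(✓)  101101(✓)  110001(✓)  110010(✓)  110011(✓)  110101(✓)  110111(✓)  111010(✓)  111011(✓)  111111(✓)
size-2^1 implicants → -00111(✓)  -01001(✓)  -01010  -01101(✓)  -10001  -10111(✓)  -11011(✓)  -11111(✓)  0-0111(✓)  0-1101(✓)  0-1111(✓)  00-101(✓)  00-111(✓)  000-11  0001-1(✓)  001-01(✓)  0011-1(✓)  00110-  01-110(✓)  01-111(✓)  01000-  01011-(✓)  011-11(✓)  0111-1(✓)  01111-(✓)  1-0111(✓)  1-1010  101-01(✓)  11-010(✓)  11-011(✓)  11-111(✓)  110-01(✓)  110-11(✓)  1100-1(✓)  11001-(✓)  1101-1(✓)  111-11(✓)  11101-(✓)
size-2^2 implicants → --0111  -01-01  -1-111  -11-11  0--111  0-11-1  00-1-1  01-11-  11--11  11-01-  110--1
Unchecked terms (primes): --0111, -01-01, -01010, -1-111, -10001, -11-11, 0--111, 0-11-1, 00-1-1, 000-11, 00110-, 01-11-, 01000-, 1-1010, 100100, 11--11, 11-01-, 110--1
Minterm coverage:
  m3 ⊆ 000-11 [E]
  m5 ⊆ 00-1-1 [E]
  m7 ⊆ --0111,0--111,00-1-1,000-11
  m10 ⊆ -01010 [E]
  m13 ⊆ -01-01,0-11-1,00-1-1,00110-
  m15 ⊆ 0--111,0-11-1,00-1-1
  m16 ⊆ 01000- [E]
  m17 ⊆ -10001,01000-
  m22 ⊆ 01-11- [E]
  m23 ⊆ --0111,-1-111,0--111,01-11-
  m27 ⊆ -11-11 [E]
  m30 ⊆ 01-11- [E]
  m31 ⊆ -1-111,-11-11,0--111,0-11-1,01-11-
  m36 ⊆ 100100 [E]
  m39 ⊆ --0111 [E]
  m41 ⊆ -01-01 [E]
  m42 ⊆ -01010,1-1010
  m45 ⊆ -01-01 [E]
  m49 ⊆ -10001,110--1
  m50 ⊆ 11-01- [E]
  m51 ⊆ 11--11,11-01-,110--1
  m53 ⊆ 110--1 [E]
  m55 ⊆ --0111,-1-111,11--11,110--1
  m59 ⊆ -11-11,11--11,11-01-
  m63 ⊆ -1-111,-11-11,11--11
E = {--0111, -01-01, -01010, -11-11, 00-1-1, 000-11, 01-11-, 01000-, 100100, 11-01-, 110--1}

11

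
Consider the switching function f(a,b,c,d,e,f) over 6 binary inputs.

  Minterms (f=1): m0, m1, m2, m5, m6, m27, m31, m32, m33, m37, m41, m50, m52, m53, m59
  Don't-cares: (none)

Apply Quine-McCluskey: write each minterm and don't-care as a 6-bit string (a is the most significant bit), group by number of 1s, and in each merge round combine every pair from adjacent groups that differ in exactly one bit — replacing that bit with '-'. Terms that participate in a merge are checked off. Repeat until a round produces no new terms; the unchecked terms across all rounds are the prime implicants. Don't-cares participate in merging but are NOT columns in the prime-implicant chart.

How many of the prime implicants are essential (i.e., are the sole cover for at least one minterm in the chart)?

[col 0] 000000*, 000001*, 000010*, 000101*, 000110*, 011011*, 011111*, 100000*, 100001*, 100101*, 101001*, 110010, 110100*, 110101*, 111011*
[col 1] -00000*, -00001*, -00101*, -11011, 000-01*, 000-10, 0000-0, 00000-*, 011-11, 1-0101, 10-001, 100-01*, 10000-*, 11010-
[col 2] -00-01, -0000-
Prime implicants: -00-01, -0000-, -11011, 000-10, 0000-0, 011-11, 1-0101, 10-001, 110010, 11010-
PI chart (minterm → PIs covering it):
  0 | -0000-,0000-0
  1 | -00-01,-0000-
  2 | 000-10,0000-0
  5 | -00-01  (sole → essential)
  6 | 000-10  (sole → essential)
  27 | -11011,011-11
  31 | 011-11  (sole → essential)
  32 | -0000-  (sole → essential)
  33 | -00-01,-0000-,10-001
  37 | -00-01,1-0101
  41 | 10-001  (sole → essential)
  50 | 110010  (sole → essential)
  52 | 11010-  (sole → essential)
  53 | 1-0101,11010-
  59 | -11011  (sole → essential)
Essential prime implicants: -00-01, -0000-, -11011, 000-10, 011-11, 10-001, 110010, 11010-

8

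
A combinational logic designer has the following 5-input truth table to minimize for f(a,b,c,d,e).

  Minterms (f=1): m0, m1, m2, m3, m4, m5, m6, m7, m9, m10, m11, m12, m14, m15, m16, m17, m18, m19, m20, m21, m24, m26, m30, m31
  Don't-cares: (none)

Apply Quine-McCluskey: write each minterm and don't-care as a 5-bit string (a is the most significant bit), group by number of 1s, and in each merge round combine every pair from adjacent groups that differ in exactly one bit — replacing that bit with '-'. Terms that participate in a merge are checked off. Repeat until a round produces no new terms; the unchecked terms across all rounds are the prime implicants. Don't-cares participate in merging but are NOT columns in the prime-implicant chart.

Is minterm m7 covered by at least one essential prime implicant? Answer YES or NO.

Round 0: 00000✓ 00001✓ 00010✓ 00011✓ 00100✓ 00101✓ 00110✓ 00111✓ 01001✓ 01010✓ 01011✓ 01100✓ 01110✓ 01111✓ 10000✓ 10001✓ 10010✓ 10011✓ 10100✓ 10101✓ 11000✓ 11010✓ 11110✓ 11111✓
Round 1: -0000✓ -0001✓ -0010✓ -0011✓ -0100✓ -0101✓ -1010✓ -1110✓ -1111✓ 0-001✓ 0-010✓ 0-011✓ 0-100✓ 0-110✓ 0-111✓ 00-00✓ 00-01✓ 00-10✓ 00-11✓ 000-0✓ 000-1✓ 0000-✓ 0001-✓ 001-0✓ 001-1✓ 0010-✓ 0011-✓ 01-10✓ 01-11✓ 010-1✓ 0101-✓ 011-0✓ 0111-✓ 1-000✓ 1-010✓ 10-00✓ 10-01✓ 100-0✓ 100-1✓ 1000-✓ 1001-✓ 1010-✓ 11-10✓ 110-0✓ 1111-✓
Round 2: --010 -0-00✓ -0-01✓ -00-0✓ -00-1✓ -000-✓ -001-✓ -010-✓ -1-10 -111- 0--10✓ 0--11✓ 0-0-1 0-01-✓ 0-1-0 0-11-✓ 00--0✓ 00--1✓ 00-0-✓ 00-1-✓ 000--✓ 001--✓ 01-1-✓ 1-0-0 10-0-✓ 100--✓
Round 3: -0-0- -00-- 0--1- 00---
PIs = {--010, -0-0-, -00--, -1-10, -111-, 0--1-, 0-0-1, 0-1-0, 00---, 1-0-0}
Coverage chart:
  m0: -0-0-,-00--,00---
  m1: -0-0-,-00--,0-0-1,00---
  m2: --010,-00--,0--1-,00---
  m3: -00--,0--1-,0-0-1,00---
  m4: -0-0-,0-1-0,00---
  m5: -0-0-,00---
  m6: 0--1-,0-1-0,00---
  m7: 0--1-,00---
  m9: 0-0-1 ←essential
  m10: --010,-1-10,0--1-
  m11: 0--1-,0-0-1
  m12: 0-1-0 ←essential
  m14: -1-10,-111-,0--1-,0-1-0
  m15: -111-,0--1-
  m16: -0-0-,-00--,1-0-0
  m17: -0-0-,-00--
  m18: --010,-00--,1-0-0
  m19: -00-- ←essential
  m20: -0-0- ←essential
  m21: -0-0- ←essential
  m24: 1-0-0 ←essential
  m26: --010,-1-10,1-0-0
  m30: -1-10,-111-
  m31: -111- ←essential
Essential: -0-0-, -00--, -111-, 0-0-1, 0-1-0, 1-0-0

NO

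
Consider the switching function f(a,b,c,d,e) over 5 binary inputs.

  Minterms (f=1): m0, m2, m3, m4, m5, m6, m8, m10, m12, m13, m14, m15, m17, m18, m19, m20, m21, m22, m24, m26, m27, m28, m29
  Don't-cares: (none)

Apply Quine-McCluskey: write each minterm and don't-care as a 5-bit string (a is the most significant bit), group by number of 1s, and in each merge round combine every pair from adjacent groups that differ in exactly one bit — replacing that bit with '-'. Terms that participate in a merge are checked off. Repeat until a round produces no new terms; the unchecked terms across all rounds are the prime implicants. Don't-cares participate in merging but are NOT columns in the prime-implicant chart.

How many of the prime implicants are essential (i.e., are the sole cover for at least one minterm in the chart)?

5

size-2^0 implicants → 00000(✓)  00010(✓)  00011(✓)  00100(✓)  00101(✓)  00110(✓)  01000(✓)  01010(✓)  01100(✓)  01101(✓)  01110(✓)  01111(✓)  10001(✓)  10010(✓)  10011(✓)  10100(✓)  10101(✓)  10110(✓)  11000(✓)  11010(✓)  11011(✓)  11100(✓)  11101(✓)
size-2^1 implicants → -0010(✓)  -0011(✓)  -0100(✓)  -0101(✓)  -0110(✓)  -1000(✓)  -1010(✓)  -1100(✓)  -1101(✓)  0-000(✓)  0-010(✓)  0-100(✓)  0-101(✓)  0-110(✓)  00-00(✓)  00-10(✓)  000-0(✓)  0001-(✓)  001-0(✓)  0010-(✓)  01-00(✓)  01-10(✓)  010-0(✓)  011-0(✓)  011-1(✓)  0110-(✓)  0111-(✓)  1-010(✓)  1-011(✓)  1-100(✓)  1-101(✓)  10-01  10-10(✓)  100-1  1001-(✓)  101-0(✓)  1010-(✓)  11-00(✓)  110-0(✓)  1101-(✓)  1110-(✓)
size-2^2 implicants → --010  --100(✓)  --101(✓)  -0-10  -001-  -01-0  -010-(✓)  -1-00  -10-0  -110-(✓)  0--00(✓)  0--10(✓)  0-0-0(✓)  0-1-0(✓)  0-10-(✓)  00--0(✓)  01--0(✓)  011--  1-01-  1-10-(✓)
size-2^3 implicants → --10-  0---0
Unchecked terms (primes): --010, --10-, -0-10, -001-, -01-0, -1-00, -10-0, 0---0, 011--, 1-01-, 10-01, 100-1
Minterm coverage:
  m0 ⊆ 0---0 [E]
  m2 ⊆ --010,-0-10,-001-,0---0
  m3 ⊆ -001- [E]
  m4 ⊆ --10-,-01-0,0---0
  m5 ⊆ --10- [E]
  m6 ⊆ -0-10,-01-0,0---0
  m8 ⊆ -1-00,-10-0,0---0
  m10 ⊆ --010,-10-0,0---0
  m12 ⊆ --10-,-1-00,0---0,011--
  m13 ⊆ --10-,011--
  m14 ⊆ 0---0,011--
  m15 ⊆ 011-- [E]
  m17 ⊆ 10-01,100-1
  m18 ⊆ --010,-0-10,-001-,1-01-
  m19 ⊆ -001-,1-01-,100-1
  m20 ⊆ --10-,-01-0
  m21 ⊆ --10-,10-01
  m22 ⊆ -0-10,-01-0
  m24 ⊆ -1-00,-10-0
  m26 ⊆ --010,-10-0,1-01-
  m27 ⊆ 1-01- [E]
  m28 ⊆ --10-,-1-00
  m29 ⊆ --10- [E]
E = {--10-, -001-, 0---0, 011--, 1-01-}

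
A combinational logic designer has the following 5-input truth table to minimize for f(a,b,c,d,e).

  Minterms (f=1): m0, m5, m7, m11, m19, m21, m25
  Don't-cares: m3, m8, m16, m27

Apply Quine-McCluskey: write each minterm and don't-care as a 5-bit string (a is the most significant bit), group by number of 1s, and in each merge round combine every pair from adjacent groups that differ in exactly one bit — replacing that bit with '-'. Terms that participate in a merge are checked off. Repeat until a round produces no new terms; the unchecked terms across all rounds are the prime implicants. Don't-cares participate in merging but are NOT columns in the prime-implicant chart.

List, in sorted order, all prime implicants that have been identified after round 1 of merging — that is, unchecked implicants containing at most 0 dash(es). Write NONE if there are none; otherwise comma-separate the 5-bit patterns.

NONE

Round 0: 00000✓ 00011✓ 00101✓ 00111✓ 01000✓ 01011✓ 10000✓ 10011✓ 10101✓ 11001✓ 11011✓
Round 1: -0000 -0011✓ -0101 -1011✓ 0-000 0-011✓ 00-11 001-1 1-011✓ 110-1
Round 2: --011
PIs = {--011, -0000, -0101, 0-000, 00-11, 001-1, 110-1}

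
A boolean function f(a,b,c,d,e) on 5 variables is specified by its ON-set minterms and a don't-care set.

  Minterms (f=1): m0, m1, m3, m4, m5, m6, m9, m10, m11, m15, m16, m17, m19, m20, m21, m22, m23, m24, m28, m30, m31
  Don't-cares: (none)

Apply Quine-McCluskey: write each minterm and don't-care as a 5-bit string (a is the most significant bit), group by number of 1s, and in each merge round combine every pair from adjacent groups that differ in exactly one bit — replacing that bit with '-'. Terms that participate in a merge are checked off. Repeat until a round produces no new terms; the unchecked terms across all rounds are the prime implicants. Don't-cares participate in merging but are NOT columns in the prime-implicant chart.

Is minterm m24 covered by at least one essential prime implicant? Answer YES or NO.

size-2^0 implicants → 00000(✓)  00001(✓)  00011(✓)  00100(✓)  00101(✓)  00110(✓)  01001(✓)  01010(✓)  01011(✓)  01111(✓)  10000(✓)  10001(✓)  10011(✓)  10100(✓)  10101(✓)  10110(✓)  10111(✓)  11000(✓)  11100(✓)  11110(✓)  11111(✓)
size-2^1 implicants → -0000(✓)  -0001(✓)  -0011(✓)  -0100(✓)  -0101(✓)  -0110(✓)  -1111  0-001(✓)  0-011(✓)  00-00(✓)  00-01(✓)  000-1(✓)  0000-(✓)  001-0(✓)  0010-(✓)  01-11  010-1(✓)  0101-  1-000(✓)  1-100(✓)  1-110(✓)  1-111(✓)  10-00(✓)  10-01(✓)  10-11(✓)  100-1(✓)  1000-(✓)  101-0(✓)  101-1(✓)  1010-(✓)  1011-(✓)  11-00(✓)  111-0(✓)  1111-(✓)
size-2^2 implicants → -0-00(✓)  -0-01(✓)  -00-1  -000-(✓)  -01-0  -010-(✓)  0-0-1  00-0-(✓)  1--00  1-1-0  1-11-  10--1  10-0-(✓)  101--
size-2^3 implicants → -0-0-
Unchecked terms (primes): -0-0-, -00-1, -01-0, -1111, 0-0-1, 01-11, 0101-, 1--00, 1-1-0, 1-11-, 10--1, 101--
Minterm coverage:
  m0 ⊆ -0-0- [E]
  m1 ⊆ -0-0-,-00-1,0-0-1
  m3 ⊆ -00-1,0-0-1
  m4 ⊆ -0-0-,-01-0
  m5 ⊆ -0-0- [E]
  m6 ⊆ -01-0 [E]
  m9 ⊆ 0-0-1 [E]
  m10 ⊆ 0101- [E]
  m11 ⊆ 0-0-1,01-11,0101-
  m15 ⊆ -1111,01-11
  m16 ⊆ -0-0-,1--00
  m17 ⊆ -0-0-,-00-1,10--1
  m19 ⊆ -00-1,10--1
  m20 ⊆ -0-0-,-01-0,1--00,1-1-0,101--
  m21 ⊆ -0-0-,10--1,101--
  m22 ⊆ -01-0,1-1-0,1-11-,101--
  m23 ⊆ 1-11-,10--1,101--
  m24 ⊆ 1--00 [E]
  m28 ⊆ 1--00,1-1-0
  m30 ⊆ 1-1-0,1-11-
  m31 ⊆ -1111,1-11-
E = {-0-0-, -01-0, 0-0-1, 0101-, 1--00}

YES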